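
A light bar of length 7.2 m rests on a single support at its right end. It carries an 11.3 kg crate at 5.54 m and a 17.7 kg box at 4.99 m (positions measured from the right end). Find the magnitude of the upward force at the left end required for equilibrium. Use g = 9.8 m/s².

F ≈ 205 N

Choose the right end as the axis so the unknown pivot reaction has zero arm there.
Crate: 11.3 × 9.8 = 110.7 N down at 5.54 m → arm 5.54 m, τ = 110.7 × 5.54 = 613.3 N·m counterclockwise.
Box: 17.7 × 9.8 = 173.5 N down at 4.99 m → arm 4.99 m, τ = 173.5 × 4.99 = 865.8 N·m counterclockwise.
Net moment of the loads = 1479 N·m counterclockwise.
The upward force F acts at the left end, arm 7.2 m, giving F × 7.2 clockwise.
Setting net torque to zero: F × 7.2 = 1479 → F = 1479 / 7.2 = 205 N.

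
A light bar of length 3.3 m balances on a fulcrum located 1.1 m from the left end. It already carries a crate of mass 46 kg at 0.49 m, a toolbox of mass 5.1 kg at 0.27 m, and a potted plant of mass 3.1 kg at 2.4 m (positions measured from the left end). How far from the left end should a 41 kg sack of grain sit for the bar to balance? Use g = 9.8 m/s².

Choose the fulcrum (at 1.1 m from the left end) as the axis so the support reaction has zero arm there.
Crate: 46 × 9.8 = 450.8 N down at 0.49 m → arm 0.61 m, τ = 450.8 × 0.61 = 275 N·m counterclockwise.
Toolbox: 5.1 × 9.8 = 49.98 N down at 0.27 m → arm 0.83 m, τ = 49.98 × 0.83 = 41.48 N·m counterclockwise.
Potted plant: 3.1 × 9.8 = 30.38 N down at 2.4 m → arm 1.3 m, τ = 30.38 × 1.3 = 39.49 N·m clockwise.
Net moment of existing loads = 277 N·m counterclockwise.
The sack of grain weighs 41 × 9.8 = 401.8 N and must supply an equal clockwise moment, so its lever arm about the fulcrum is 277 / 401.8 = 0.689 m.
That puts it at 1.1 + 0.689 = 1.79 m from the left end.

x ≈ 1.79 m from the left end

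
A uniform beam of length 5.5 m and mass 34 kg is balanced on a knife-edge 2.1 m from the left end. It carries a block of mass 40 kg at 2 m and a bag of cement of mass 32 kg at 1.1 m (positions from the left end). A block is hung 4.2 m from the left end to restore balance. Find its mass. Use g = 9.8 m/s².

m ≈ 6.62 kg

Take moments about the knife-edge (at 2.1 m from the left end).
Beam weight: 34 × 9.8 = 333.2 N down at 2.75 m → arm 0.65 m, τ = 333.2 × 0.65 = 216.6 N·m clockwise.
Block: 40 × 9.8 = 392 N down at 2 m → arm 0.1 m, τ = 392 × 0.1 = 39.2 N·m counterclockwise.
Bag of cement: 32 × 9.8 = 313.6 N down at 1.1 m → arm 1 m, τ = 313.6 × 1 = 313.6 N·m counterclockwise.
Net moment of known loads = 136.2 N·m counterclockwise.
An unknown mass m at 4.2 m has arm 2.1 m; its moment is m·g·2.1 clockwise.
Στ = 0 ⇒ m × 9.8 × 2.1 = 136.2 ⇒ m = 136.2 / (9.8 × 2.1) = 6.62 kg.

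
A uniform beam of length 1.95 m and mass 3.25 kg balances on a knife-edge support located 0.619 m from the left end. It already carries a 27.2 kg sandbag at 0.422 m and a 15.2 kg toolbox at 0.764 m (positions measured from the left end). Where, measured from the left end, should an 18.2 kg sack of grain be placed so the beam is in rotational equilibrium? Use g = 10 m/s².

x ≈ 0.729 m from the left end

Sum moments about the knife-edge support (at 0.619 m from the left end) (the support reaction has zero arm there).
Beam weight: 3.25 × 10 = 32.5 N down at 0.975 m → arm 0.356 m, τ = 32.5 × 0.356 = 11.57 N·m clockwise.
Sandbag: 27.2 × 10 = 272 N down at 0.422 m → arm 0.197 m, τ = 272 × 0.197 = 53.58 N·m counterclockwise.
Toolbox: 15.2 × 10 = 152 N down at 0.764 m → arm 0.145 m, τ = 152 × 0.145 = 22.04 N·m clockwise.
Net moment of existing loads = 19.97 N·m counterclockwise.
The sack of grain weighs 18.2 × 10 = 182 N and must supply an equal clockwise moment, so its lever arm about the knife-edge support is 19.97 / 182 = 0.11 m.
That puts it at 0.619 + 0.11 = 0.729 m from the left end.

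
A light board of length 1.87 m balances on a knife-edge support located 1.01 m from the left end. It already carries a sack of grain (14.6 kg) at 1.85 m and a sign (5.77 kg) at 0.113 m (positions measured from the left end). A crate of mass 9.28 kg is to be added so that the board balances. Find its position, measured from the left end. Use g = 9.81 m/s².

Sum moments about the knife-edge support (at 1.01 m from the left end) (the support reaction has zero arm there).
Sack of grain: 14.6 × 9.81 = 143.2 N down at 1.85 m → arm 0.84 m, τ = 143.2 × 0.84 = 120.3 N·m clockwise.
Sign: 5.77 × 9.81 = 56.6 N down at 0.113 m → arm 0.897 m, τ = 56.6 × 0.897 = 50.77 N·m counterclockwise.
Net moment of existing loads = 69.53 N·m clockwise.
The crate weighs 9.28 × 9.81 = 91.04 N and must supply an equal counterclockwise moment, so its lever arm about the knife-edge support is 69.53 / 91.04 = 0.764 m.
That puts it at 1.01 − 0.764 = 0.246 m from the left end.

x ≈ 0.246 m from the left end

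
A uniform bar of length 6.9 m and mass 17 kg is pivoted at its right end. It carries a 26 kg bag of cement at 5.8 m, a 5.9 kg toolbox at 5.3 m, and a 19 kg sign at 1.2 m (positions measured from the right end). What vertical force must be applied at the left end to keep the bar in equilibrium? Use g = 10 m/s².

Choose the right end as the axis so the unknown pivot reaction has zero arm there.
Beam weight: 17 × 10 = 170 N down at 3.45 m → arm 3.45 m, τ = 170 × 3.45 = 586.5 N·m counterclockwise.
Bag of cement: 26 × 10 = 260 N down at 5.8 m → arm 5.8 m, τ = 260 × 5.8 = 1508 N·m counterclockwise.
Toolbox: 5.9 × 10 = 59 N down at 5.3 m → arm 5.3 m, τ = 59 × 5.3 = 312.7 N·m counterclockwise.
Sign: 19 × 10 = 190 N down at 1.2 m → arm 1.2 m, τ = 190 × 1.2 = 228 N·m counterclockwise.
Net moment of the loads = 2635 N·m counterclockwise.
The upward force F acts at the left end, arm 6.9 m, giving F × 6.9 clockwise.
For rotational equilibrium, F × 6.9 = 2635, so F = 2635 / 6.9 = 382 N.

F ≈ 382 N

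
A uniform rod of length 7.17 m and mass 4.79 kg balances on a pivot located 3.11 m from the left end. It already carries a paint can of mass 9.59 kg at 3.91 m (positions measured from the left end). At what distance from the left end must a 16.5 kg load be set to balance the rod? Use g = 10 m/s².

About the pivot (at 3.11 m from the left end):
Beam weight: 4.79 × 10 = 47.9 N down at 3.585 m → arm 0.475 m, τ = 47.9 × 0.475 = 22.75 N·m clockwise.
Paint can: 9.59 × 10 = 95.9 N down at 3.91 m → arm 0.8 m, τ = 95.9 × 0.8 = 76.72 N·m clockwise.
Net moment of existing loads = 99.47 N·m clockwise.
The load weighs 16.5 × 10 = 165 N and must supply an equal counterclockwise moment, so its lever arm about the pivot is 99.47 / 165 = 0.603 m.
That puts it at 3.11 − 0.603 = 2.51 m from the left end.

x ≈ 2.51 m from the left end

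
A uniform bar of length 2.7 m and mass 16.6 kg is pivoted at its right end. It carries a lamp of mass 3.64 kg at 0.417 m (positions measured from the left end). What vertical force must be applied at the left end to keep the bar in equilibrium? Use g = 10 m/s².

F ≈ 114 N

About the right end:
Beam weight: 16.6 × 10 = 166 N down at 1.35 m → arm 1.35 m, τ = 166 × 1.35 = 224.1 N·m counterclockwise.
Lamp: 3.64 × 10 = 36.4 N down at 0.417 m → arm 2.283 m, τ = 36.4 × 2.283 = 83.1 N·m counterclockwise.
Net moment of the loads = 307.2 N·m counterclockwise.
The upward force F acts at the left end, arm 2.7 m, giving F × 2.7 clockwise.
Setting net torque to zero: F × 2.7 = 307.2 → F = 307.2 / 2.7 = 114 N.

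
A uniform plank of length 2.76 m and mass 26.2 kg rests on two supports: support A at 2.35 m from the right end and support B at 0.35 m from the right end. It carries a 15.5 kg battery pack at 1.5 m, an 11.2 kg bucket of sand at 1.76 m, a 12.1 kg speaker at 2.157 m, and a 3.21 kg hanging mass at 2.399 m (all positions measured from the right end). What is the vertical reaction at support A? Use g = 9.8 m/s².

R_A ≈ 436 N

Take moments about support B.
Beam weight: 26.2 × 9.8 = 256.8 N down at 1.38 m → arm 1.03 m, τ = 256.8 × 1.03 = 264.5 N·m counterclockwise.
Battery pack: 15.5 × 9.8 = 151.9 N down at 1.5 m → arm 1.15 m, τ = 151.9 × 1.15 = 174.7 N·m counterclockwise.
Bucket of sand: 11.2 × 9.8 = 109.8 N down at 1.76 m → arm 1.41 m, τ = 109.8 × 1.41 = 154.8 N·m counterclockwise.
Speaker: 12.1 × 9.8 = 118.6 N down at 2.157 m → arm 1.807 m, τ = 118.6 × 1.807 = 214.3 N·m counterclockwise.
Hanging mass: 3.21 × 9.8 = 31.46 N down at 2.399 m → arm 2.049 m, τ = 31.46 × 2.049 = 64.46 N·m counterclockwise.
Net load moment about support B = 872.8 N·m counterclockwise.
Reaction R at support A is upward at 2.35 m, arm 2 m → moment R × 2 clockwise.
For rotational equilibrium, R × 2 = 872.8, so R = 436 N.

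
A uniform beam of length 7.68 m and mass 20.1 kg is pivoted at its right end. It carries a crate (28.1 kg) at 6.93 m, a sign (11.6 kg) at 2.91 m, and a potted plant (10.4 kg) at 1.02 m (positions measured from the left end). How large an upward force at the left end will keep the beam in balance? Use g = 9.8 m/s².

Take moments about the right end.
Beam weight: 20.1 × 9.8 = 197 N down at 3.84 m → arm 3.84 m, τ = 197 × 3.84 = 756.5 N·m counterclockwise.
Crate: 28.1 × 9.8 = 275.4 N down at 6.93 m → arm 0.75 m, τ = 275.4 × 0.75 = 206.5 N·m counterclockwise.
Sign: 11.6 × 9.8 = 113.7 N down at 2.91 m → arm 4.77 m, τ = 113.7 × 4.77 = 542.3 N·m counterclockwise.
Potted plant: 10.4 × 9.8 = 101.9 N down at 1.02 m → arm 6.66 m, τ = 101.9 × 6.66 = 678.7 N·m counterclockwise.
Net moment of the loads = 2184 N·m counterclockwise.
The upward force F acts at the left end, arm 7.68 m, giving F × 7.68 clockwise.
For rotational equilibrium, F × 7.68 = 2184, so F = 2184 / 7.68 = 284 N.

F ≈ 284 N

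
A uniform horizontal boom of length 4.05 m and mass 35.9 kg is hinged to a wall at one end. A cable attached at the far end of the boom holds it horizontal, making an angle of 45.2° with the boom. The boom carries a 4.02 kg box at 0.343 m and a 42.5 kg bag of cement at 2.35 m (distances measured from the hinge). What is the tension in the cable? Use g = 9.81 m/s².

T ≈ 594 N

Taking torques about the hinge:
Beam weight: 35.9 × 9.81 = 352.2 N down at 2.025 m → arm 2.025 m, τ = 352.2 × 2.025 = 713.2 N·m clockwise.
Box: 4.02 × 9.81 = 39.44 N down at 0.343 m → arm 0.343 m, τ = 39.44 × 0.343 = 13.53 N·m clockwise.
Bag of cement: 42.5 × 9.81 = 416.9 N down at 2.35 m → arm 2.35 m, τ = 416.9 × 2.35 = 979.7 N·m clockwise.
Total clockwise load moment = 1706 N·m.
The cable tension T acts at 4.05 m; only its component perpendicular to the boom, T sinθ, produces torque. sin 45.2° = 0.7096.
For rotational equilibrium, T × 4.05 × 0.7096 = 1706, so T = 1706 / 2.874 = 594 N.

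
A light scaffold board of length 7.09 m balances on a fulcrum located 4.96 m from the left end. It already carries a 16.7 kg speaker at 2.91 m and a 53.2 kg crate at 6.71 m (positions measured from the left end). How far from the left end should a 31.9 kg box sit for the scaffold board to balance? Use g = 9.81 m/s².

Take moments about the fulcrum (at 4.96 m from the left end).
Speaker: 16.7 × 9.81 = 163.8 N down at 2.91 m → arm 2.05 m, τ = 163.8 × 2.05 = 335.8 N·m counterclockwise.
Crate: 53.2 × 9.81 = 521.9 N down at 6.71 m → arm 1.75 m, τ = 521.9 × 1.75 = 913.3 N·m clockwise.
Net moment of existing loads = 577.5 N·m clockwise.
The box weighs 31.9 × 9.81 = 312.9 N and must supply an equal counterclockwise moment, so its lever arm about the fulcrum is 577.5 / 312.9 = 1.85 m.
That puts it at 4.96 − 1.85 = 3.11 m from the left end.

x ≈ 3.11 m from the left end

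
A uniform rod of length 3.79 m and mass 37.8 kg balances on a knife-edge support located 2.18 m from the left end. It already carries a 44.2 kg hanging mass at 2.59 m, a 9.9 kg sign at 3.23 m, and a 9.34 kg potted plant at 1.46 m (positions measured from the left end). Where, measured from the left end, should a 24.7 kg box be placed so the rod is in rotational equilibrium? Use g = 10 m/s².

About the knife-edge support (at 2.18 m from the left end):
Beam weight: 37.8 × 10 = 378 N down at 1.895 m → arm 0.285 m, τ = 378 × 0.285 = 107.7 N·m counterclockwise.
Hanging mass: 44.2 × 10 = 442 N down at 2.59 m → arm 0.41 m, τ = 442 × 0.41 = 181.2 N·m clockwise.
Sign: 9.9 × 10 = 99 N down at 3.23 m → arm 1.05 m, τ = 99 × 1.05 = 104 N·m clockwise.
Potted plant: 9.34 × 10 = 93.4 N down at 1.46 m → arm 0.72 m, τ = 93.4 × 0.72 = 67.25 N·m counterclockwise.
Net moment of existing loads = 110.2 N·m clockwise.
The box weighs 24.7 × 10 = 247 N and must supply an equal counterclockwise moment, so its lever arm about the knife-edge support is 110.2 / 247 = 0.446 m.
That puts it at 2.18 − 0.446 = 1.73 m from the left end.

x ≈ 1.73 m from the left end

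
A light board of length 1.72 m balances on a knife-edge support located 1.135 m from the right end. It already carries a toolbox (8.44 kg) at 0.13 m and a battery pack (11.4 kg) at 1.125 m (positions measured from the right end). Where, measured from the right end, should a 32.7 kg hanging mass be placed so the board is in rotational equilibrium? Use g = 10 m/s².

Take moments about the knife-edge support (at 1.135 m from the right end).
Toolbox: 8.44 × 10 = 84.4 N down at 0.13 m → arm 1.005 m, τ = 84.4 × 1.005 = 84.82 N·m clockwise.
Battery pack: 11.4 × 10 = 114 N down at 1.125 m → arm 0.01 m, τ = 114 × 0.01 = 1.14 N·m clockwise.
Net moment of existing loads = 85.96 N·m clockwise.
The hanging mass weighs 32.7 × 10 = 327 N and must supply an equal counterclockwise moment, so its lever arm about the knife-edge support is 85.96 / 327 = 0.263 m.
That puts it at 1.135 + 0.263 = 1.4 m from the right end.

x ≈ 1.4 m from the right end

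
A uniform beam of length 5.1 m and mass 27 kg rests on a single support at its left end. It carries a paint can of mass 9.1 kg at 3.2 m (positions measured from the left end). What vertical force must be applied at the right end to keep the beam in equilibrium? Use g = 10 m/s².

F ≈ 192 N

Take moments about the left end.
Beam weight: 27 × 10 = 270 N down at 2.55 m → arm 2.55 m, τ = 270 × 2.55 = 688.5 N·m clockwise.
Paint can: 9.1 × 10 = 91 N down at 3.2 m → arm 3.2 m, τ = 91 × 3.2 = 291.2 N·m clockwise.
Net moment of the loads = 979.7 N·m clockwise.
The upward force F acts at the right end, arm 5.1 m, giving F × 5.1 counterclockwise.
Balancing moments: F × 5.1 = 979.7, giving F = 979.7 / 5.1 = 192 N.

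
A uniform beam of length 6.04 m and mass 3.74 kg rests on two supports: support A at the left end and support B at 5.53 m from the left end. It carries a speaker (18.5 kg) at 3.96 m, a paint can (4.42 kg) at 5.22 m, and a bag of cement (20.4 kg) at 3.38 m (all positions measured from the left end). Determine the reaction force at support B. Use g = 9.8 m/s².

About support A:
Beam weight: 3.74 × 9.8 = 36.65 N down at 3.02 m → arm 3.02 m, τ = 36.65 × 3.02 = 110.7 N·m clockwise.
Speaker: 18.5 × 9.8 = 181.3 N down at 3.96 m → arm 3.96 m, τ = 181.3 × 3.96 = 717.9 N·m clockwise.
Paint can: 4.42 × 9.8 = 43.32 N down at 5.22 m → arm 5.22 m, τ = 43.32 × 5.22 = 226.1 N·m clockwise.
Bag of cement: 20.4 × 9.8 = 199.9 N down at 3.38 m → arm 3.38 m, τ = 199.9 × 3.38 = 675.7 N·m clockwise.
Net load moment about support A = 1730 N·m clockwise.
Reaction R at support B is upward at 5.53 m, arm 5.53 m → moment R × 5.53 counterclockwise.
Στ = 0 ⇒ R × 5.53 = 1730 ⇒ R = 313 N.

R_B ≈ 313 N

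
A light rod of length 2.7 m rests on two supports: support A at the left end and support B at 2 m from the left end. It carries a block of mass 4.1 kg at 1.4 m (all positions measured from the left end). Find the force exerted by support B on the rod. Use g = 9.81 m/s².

Taking torques about support A:
Block: 4.1 × 9.81 = 40.22 N down at 1.4 m → arm 1.4 m, τ = 40.22 × 1.4 = 56.31 N·m clockwise.
Net load moment about support A = 56.31 N·m clockwise.
Reaction R at support B is upward at 2 m, arm 2 m → moment R × 2 counterclockwise.
Balancing moments: R × 2 = 56.31, giving R = 28.2 N.

R_B ≈ 28.2 N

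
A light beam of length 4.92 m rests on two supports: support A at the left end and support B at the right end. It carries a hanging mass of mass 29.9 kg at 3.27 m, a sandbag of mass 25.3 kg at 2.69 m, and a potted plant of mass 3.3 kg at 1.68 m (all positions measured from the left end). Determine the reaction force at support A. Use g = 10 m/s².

R_A ≈ 237 N

About support B:
Hanging mass: 29.9 × 10 = 299 N down at 3.27 m → arm 1.65 m, τ = 299 × 1.65 = 493.3 N·m counterclockwise.
Sandbag: 25.3 × 10 = 253 N down at 2.69 m → arm 2.23 m, τ = 253 × 2.23 = 564.2 N·m counterclockwise.
Potted plant: 3.3 × 10 = 33 N down at 1.68 m → arm 3.24 m, τ = 33 × 3.24 = 106.9 N·m counterclockwise.
Net load moment about support B = 1164 N·m counterclockwise.
Reaction R at support A is upward at 0 m, arm 4.92 m → moment R × 4.92 clockwise.
Balancing moments: R × 4.92 = 1164, giving R = 237 N.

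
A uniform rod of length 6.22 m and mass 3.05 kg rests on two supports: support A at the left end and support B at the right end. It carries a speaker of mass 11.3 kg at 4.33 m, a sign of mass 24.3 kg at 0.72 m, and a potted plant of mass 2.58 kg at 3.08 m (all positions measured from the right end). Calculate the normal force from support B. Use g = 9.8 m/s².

R_B ≈ 272 N

Choose support A as the axis so its reaction then has zero moment arm.
Beam weight: 3.05 × 9.8 = 29.89 N down at 3.11 m → arm 3.11 m, τ = 29.89 × 3.11 = 92.96 N·m clockwise.
Speaker: 11.3 × 9.8 = 110.7 N down at 4.33 m → arm 1.89 m, τ = 110.7 × 1.89 = 209.2 N·m clockwise.
Sign: 24.3 × 9.8 = 238.1 N down at 0.72 m → arm 5.5 m, τ = 238.1 × 5.5 = 1310 N·m clockwise.
Potted plant: 2.58 × 9.8 = 25.28 N down at 3.08 m → arm 3.14 m, τ = 25.28 × 3.14 = 79.38 N·m clockwise.
Net load moment about support A = 1692 N·m clockwise.
Reaction R at support B is upward at 0 m, arm 6.22 m → moment R × 6.22 counterclockwise.
Στ = 0 ⇒ R × 6.22 = 1692 ⇒ R = 272 N.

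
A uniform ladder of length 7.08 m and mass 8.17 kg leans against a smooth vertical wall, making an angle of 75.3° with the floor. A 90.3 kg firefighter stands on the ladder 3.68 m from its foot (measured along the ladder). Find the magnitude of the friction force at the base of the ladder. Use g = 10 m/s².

Sum moments about the foot of the ladder (the floor normal and friction both act there and drop out).
Ladder weight 8.17×10 = 81.7 N acts at 3.54 m along the ladder; its horizontal arm is 3.54·cos75.3° = 0.8983 m → τ = 73.39 N·m clockwise.
Firefighter: 90.3×10 = 903 N at 3.68 m → arm 0.9338 m → τ = 843.2 N·m clockwise.
Wall normal N acts horizontally at the top; its moment arm is the height L sinθ = 7.08·sin75.3° = 6.848 m, counterclockwise.
For rotational equilibrium, N × 6.848 = 916.6, so N = 134 N.
ΣFx = 0: friction at the foot balances the wall's push, so f = N_wall = 134 N.

f ≈ 134 N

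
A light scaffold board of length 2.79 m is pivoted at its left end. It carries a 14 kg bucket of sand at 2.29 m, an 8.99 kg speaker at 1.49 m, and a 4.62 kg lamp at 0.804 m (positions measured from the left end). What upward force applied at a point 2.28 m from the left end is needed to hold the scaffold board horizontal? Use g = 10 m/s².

Sum moments about the left end (the unknown pivot reaction has zero arm there).
Bucket of sand: 14 × 10 = 140 N down at 2.29 m → arm 2.29 m, τ = 140 × 2.29 = 320.6 N·m clockwise.
Speaker: 8.99 × 10 = 89.9 N down at 1.49 m → arm 1.49 m, τ = 89.9 × 1.49 = 134 N·m clockwise.
Lamp: 4.62 × 10 = 46.2 N down at 0.804 m → arm 0.804 m, τ = 46.2 × 0.804 = 37.14 N·m clockwise.
Net moment of the loads = 491.7 N·m clockwise.
The upward force F acts at a point 2.28 m from the left end, arm 2.28 m, giving F × 2.28 counterclockwise.
Balancing moments: F × 2.28 = 491.7, giving F = 491.7 / 2.28 = 216 N.

F ≈ 216 N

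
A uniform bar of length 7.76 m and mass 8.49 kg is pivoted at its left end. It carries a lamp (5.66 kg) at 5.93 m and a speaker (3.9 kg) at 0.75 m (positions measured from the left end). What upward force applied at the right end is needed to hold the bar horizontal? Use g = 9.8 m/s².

F ≈ 87.7 N

Choose the left end as the axis so the unknown pivot reaction has zero arm there.
Beam weight: 8.49 × 9.8 = 83.2 N down at 3.88 m → arm 3.88 m, τ = 83.2 × 3.88 = 322.8 N·m clockwise.
Lamp: 5.66 × 9.8 = 55.47 N down at 5.93 m → arm 5.93 m, τ = 55.47 × 5.93 = 328.9 N·m clockwise.
Speaker: 3.9 × 9.8 = 38.22 N down at 0.75 m → arm 0.75 m, τ = 38.22 × 0.75 = 28.66 N·m clockwise.
Net moment of the loads = 680.4 N·m clockwise.
The upward force F acts at the right end, arm 7.76 m, giving F × 7.76 counterclockwise.
Balancing moments: F × 7.76 = 680.4, giving F = 680.4 / 7.76 = 87.7 N.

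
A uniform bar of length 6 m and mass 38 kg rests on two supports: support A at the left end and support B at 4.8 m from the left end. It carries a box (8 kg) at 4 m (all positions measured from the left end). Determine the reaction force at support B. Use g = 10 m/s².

Choose support A as the axis so its reaction then has zero moment arm.
Beam weight: 38 × 10 = 380 N down at 3 m → arm 3 m, τ = 380 × 3 = 1140 N·m clockwise.
Box: 8 × 10 = 80 N down at 4 m → arm 4 m, τ = 80 × 4 = 320 N·m clockwise.
Net load moment about support A = 1460 N·m clockwise.
Reaction R at support B is upward at 4.8 m, arm 4.8 m → moment R × 4.8 counterclockwise.
For rotational equilibrium, R × 4.8 = 1460, so R = 304 N.

R_B ≈ 304 N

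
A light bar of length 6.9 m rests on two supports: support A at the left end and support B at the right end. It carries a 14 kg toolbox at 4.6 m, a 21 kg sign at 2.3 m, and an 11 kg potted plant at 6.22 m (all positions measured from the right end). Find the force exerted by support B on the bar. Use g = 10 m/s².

R_B ≈ 198 N

About support A:
Toolbox: 14 × 10 = 140 N down at 4.6 m → arm 2.3 m, τ = 140 × 2.3 = 322 N·m clockwise.
Sign: 21 × 10 = 210 N down at 2.3 m → arm 4.6 m, τ = 210 × 4.6 = 966 N·m clockwise.
Potted plant: 11 × 10 = 110 N down at 6.22 m → arm 0.68 m, τ = 110 × 0.68 = 74.8 N·m clockwise.
Net load moment about support A = 1363 N·m clockwise.
Reaction R at support B is upward at 0 m, arm 6.9 m → moment R × 6.9 counterclockwise.
For rotational equilibrium, R × 6.9 = 1363, so R = 198 N.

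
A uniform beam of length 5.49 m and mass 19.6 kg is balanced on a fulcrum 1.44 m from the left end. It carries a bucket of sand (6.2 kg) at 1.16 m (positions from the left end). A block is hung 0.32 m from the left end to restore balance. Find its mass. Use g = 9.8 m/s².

m ≈ 21.3 kg

Choose the fulcrum (at 1.44 m from the left end) as the axis so the support reaction has zero arm there.
Beam weight: 19.6 × 9.8 = 192.1 N down at 2.745 m → arm 1.305 m, τ = 192.1 × 1.305 = 250.7 N·m clockwise.
Bucket of sand: 6.2 × 9.8 = 60.76 N down at 1.16 m → arm 0.28 m, τ = 60.76 × 0.28 = 17.01 N·m counterclockwise.
Net moment of known loads = 233.7 N·m clockwise.
An unknown mass m at 0.32 m has arm 1.12 m; its moment is m·g·1.12 counterclockwise.
Setting net torque to zero: m × 9.8 × 1.12 = 233.7 → m = 233.7 / (9.8 × 1.12) = 21.3 kg.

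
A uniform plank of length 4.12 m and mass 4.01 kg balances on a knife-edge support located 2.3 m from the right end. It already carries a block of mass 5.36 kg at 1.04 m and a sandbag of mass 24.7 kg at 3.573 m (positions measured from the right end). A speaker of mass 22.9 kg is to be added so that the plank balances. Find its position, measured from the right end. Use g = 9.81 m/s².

x ≈ 1.26 m from the right end

Take moments about the knife-edge support (at 2.3 m from the right end).
Beam weight: 4.01 × 9.81 = 39.34 N down at 2.06 m → arm 0.24 m, τ = 39.34 × 0.24 = 9.442 N·m clockwise.
Block: 5.36 × 9.81 = 52.58 N down at 1.04 m → arm 1.26 m, τ = 52.58 × 1.26 = 66.25 N·m clockwise.
Sandbag: 24.7 × 9.81 = 242.3 N down at 3.573 m → arm 1.273 m, τ = 242.3 × 1.273 = 308.4 N·m counterclockwise.
Net moment of existing loads = 232.7 N·m counterclockwise.
The speaker weighs 22.9 × 9.81 = 224.6 N and must supply an equal clockwise moment, so its lever arm about the knife-edge support is 232.7 / 224.6 = 1.04 m.
That puts it at 2.3 − 1.04 = 1.26 m from the right end.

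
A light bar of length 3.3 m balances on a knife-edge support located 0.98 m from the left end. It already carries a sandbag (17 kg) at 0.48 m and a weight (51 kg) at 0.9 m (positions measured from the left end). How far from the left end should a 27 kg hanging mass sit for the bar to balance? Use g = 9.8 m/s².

Choose the knife-edge support (at 0.98 m from the left end) as the axis so the support reaction has zero arm there.
Sandbag: 17 × 9.8 = 166.6 N down at 0.48 m → arm 0.5 m, τ = 166.6 × 0.5 = 83.3 N·m counterclockwise.
Weight: 51 × 9.8 = 499.8 N down at 0.9 m → arm 0.08 m, τ = 499.8 × 0.08 = 39.98 N·m counterclockwise.
Net moment of existing loads = 123.3 N·m counterclockwise.
The hanging mass weighs 27 × 9.8 = 264.6 N and must supply an equal clockwise moment, so its lever arm about the knife-edge support is 123.3 / 264.6 = 0.466 m.
That puts it at 0.98 + 0.466 = 1.45 m from the left end.

x ≈ 1.45 m from the left end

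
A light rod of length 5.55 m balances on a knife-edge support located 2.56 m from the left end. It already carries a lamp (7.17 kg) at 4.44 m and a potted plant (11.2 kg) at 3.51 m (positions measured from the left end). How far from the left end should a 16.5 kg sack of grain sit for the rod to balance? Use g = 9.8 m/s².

Choose the knife-edge support (at 2.56 m from the left end) as the axis so the support reaction has zero arm there.
Lamp: 7.17 × 9.8 = 70.27 N down at 4.44 m → arm 1.88 m, τ = 70.27 × 1.88 = 132.1 N·m clockwise.
Potted plant: 11.2 × 9.8 = 109.8 N down at 3.51 m → arm 0.95 m, τ = 109.8 × 0.95 = 104.3 N·m clockwise.
Net moment of existing loads = 236.4 N·m clockwise.
The sack of grain weighs 16.5 × 9.8 = 161.7 N and must supply an equal counterclockwise moment, so its lever arm about the knife-edge support is 236.4 / 161.7 = 1.46 m.
That puts it at 2.56 − 1.46 = 1.1 m from the left end.

x ≈ 1.1 m from the left end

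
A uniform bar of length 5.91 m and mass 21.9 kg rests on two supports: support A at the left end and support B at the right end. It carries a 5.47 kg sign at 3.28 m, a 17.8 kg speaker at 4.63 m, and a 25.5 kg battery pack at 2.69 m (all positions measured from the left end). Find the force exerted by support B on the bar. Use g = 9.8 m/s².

Sum moments about support A (its reaction then has zero moment arm).
Beam weight: 21.9 × 9.8 = 214.6 N down at 2.955 m → arm 2.955 m, τ = 214.6 × 2.955 = 634.1 N·m clockwise.
Sign: 5.47 × 9.8 = 53.61 N down at 3.28 m → arm 3.28 m, τ = 53.61 × 3.28 = 175.8 N·m clockwise.
Speaker: 17.8 × 9.8 = 174.4 N down at 4.63 m → arm 4.63 m, τ = 174.4 × 4.63 = 807.5 N·m clockwise.
Battery pack: 25.5 × 9.8 = 249.9 N down at 2.69 m → arm 2.69 m, τ = 249.9 × 2.69 = 672.2 N·m clockwise.
Net load moment about support A = 2290 N·m clockwise.
Reaction R at support B is upward at 5.91 m, arm 5.91 m → moment R × 5.91 counterclockwise.
Setting net torque to zero: R × 5.91 = 2290 → R = 387 N.

R_B ≈ 387 N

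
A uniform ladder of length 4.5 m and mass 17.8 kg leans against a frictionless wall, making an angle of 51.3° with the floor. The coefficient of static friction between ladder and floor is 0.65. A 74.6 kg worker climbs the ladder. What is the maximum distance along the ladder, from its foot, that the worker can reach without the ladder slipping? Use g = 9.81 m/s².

Take moments about the foot of the ladder.
Ladder weight 17.8×9.81 = 174.6 N acts at 2.25 m along the ladder; its horizontal arm is 2.25·cos51.3° = 1.407 m → τ = 245.7 N·m clockwise.
Worker weight 74.6×9.81 = 731.8 N at distance d → arm d·cos51.3° → τ = 731.8·d·0.6252 clockwise.
Wall normal N at the top has arm L sinθ = 3.512 m counterclockwise, so Στ = 0 gives N·3.512 = 245.7 + 457.5·d.
ΣFy = 0 ⇒ N_floor = 906.4 N, so the maximum friction is μ_s·N_floor = 0.65×906.4 = 589.2 N. ΣFx = 0 ⇒ N_wall = f, so at the slipping point N = 589.2 N.
Substituting: 589.2×3.512 = 245.7 + 457.5·d ⇒ d = (2069 − 245.7) / 457.5 = 3.99 m.

d ≈ 3.99 m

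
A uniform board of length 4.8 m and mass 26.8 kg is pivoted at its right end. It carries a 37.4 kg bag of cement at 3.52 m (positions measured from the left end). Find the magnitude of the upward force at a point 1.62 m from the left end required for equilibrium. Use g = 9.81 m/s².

About the right end:
Beam weight: 26.8 × 9.81 = 262.9 N down at 2.4 m → arm 2.4 m, τ = 262.9 × 2.4 = 631 N·m counterclockwise.
Bag of cement: 37.4 × 9.81 = 366.9 N down at 3.52 m → arm 1.28 m, τ = 366.9 × 1.28 = 469.6 N·m counterclockwise.
Net moment of the loads = 1101 N·m counterclockwise.
The upward force F acts at a point 1.62 m from the left end, arm 3.18 m, giving F × 3.18 clockwise.
Balancing moments: F × 3.18 = 1101, giving F = 1101 / 3.18 = 346 N.

F ≈ 346 N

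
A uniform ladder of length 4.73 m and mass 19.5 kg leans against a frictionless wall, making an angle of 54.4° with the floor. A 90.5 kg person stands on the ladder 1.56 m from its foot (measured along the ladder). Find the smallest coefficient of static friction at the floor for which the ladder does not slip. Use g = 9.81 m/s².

μ_min ≈ 0.258

Taking torques about the foot of the ladder:
Ladder weight 19.5×9.81 = 191.3 N acts at 2.365 m along the ladder; its horizontal arm is 2.365·cos54.4° = 1.377 m → τ = 263.4 N·m clockwise.
Person: 90.5×9.81 = 887.8 N at 1.56 m → arm 0.9081 m → τ = 806.2 N·m clockwise.
Wall normal N acts horizontally at the top; its moment arm is the height L sinθ = 4.73·sin54.4° = 3.846 m, counterclockwise.
Στ = 0 ⇒ N × 3.846 = 1070 ⇒ N = 278.2 N.
ΣFx = 0 ⇒ f = N_wall = 278.2 N. ΣFy = 0 ⇒ N_floor = 1079 N.
μ_min = f / N_floor = 278.2 / 1079 = 0.258.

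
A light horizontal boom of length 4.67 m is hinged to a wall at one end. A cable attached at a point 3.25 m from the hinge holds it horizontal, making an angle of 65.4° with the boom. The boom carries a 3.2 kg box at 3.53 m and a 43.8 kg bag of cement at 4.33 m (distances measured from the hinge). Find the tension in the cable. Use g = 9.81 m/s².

T ≈ 667 N

Sum moments about the hinge (the unknown hinge reaction has zero arm there).
Box: 3.2 × 9.81 = 31.39 N down at 3.53 m → arm 3.53 m, τ = 31.39 × 3.53 = 110.8 N·m clockwise.
Bag of cement: 43.8 × 9.81 = 429.7 N down at 4.33 m → arm 4.33 m, τ = 429.7 × 4.33 = 1861 N·m clockwise.
Total clockwise load moment = 1972 N·m.
The cable tension T acts at 3.25 m; only its component perpendicular to the boom, T sinθ, produces torque. sin 65.4° = 0.9092.
Setting net torque to zero: T × 3.25 × 0.9092 = 1972 → T = 1972 / 2.955 = 667 N.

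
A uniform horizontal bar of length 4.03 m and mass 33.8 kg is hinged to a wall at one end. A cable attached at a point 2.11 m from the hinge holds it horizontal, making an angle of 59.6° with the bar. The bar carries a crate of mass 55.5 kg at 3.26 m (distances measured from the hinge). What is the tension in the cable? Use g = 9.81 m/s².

T ≈ 1340 N

About the hinge:
Beam weight: 33.8 × 9.81 = 331.6 N down at 2.015 m → arm 2.015 m, τ = 331.6 × 2.015 = 668.2 N·m clockwise.
Crate: 55.5 × 9.81 = 544.5 N down at 3.26 m → arm 3.26 m, τ = 544.5 × 3.26 = 1775 N·m clockwise.
Total clockwise load moment = 2443 N·m.
The cable tension T acts at 2.11 m; only its component perpendicular to the bar, T sinθ, produces torque. sin 59.6° = 0.8625.
Στ = 0 ⇒ T × 2.11 × 0.8625 = 2443 ⇒ T = 2443 / 1.82 = 1340 N.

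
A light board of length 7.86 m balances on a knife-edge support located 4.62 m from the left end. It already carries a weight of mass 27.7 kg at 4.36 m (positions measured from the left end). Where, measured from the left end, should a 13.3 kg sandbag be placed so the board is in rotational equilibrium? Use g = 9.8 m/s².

x ≈ 5.16 m from the left end

Take moments about the knife-edge support (at 4.62 m from the left end).
Weight: 27.7 × 9.8 = 271.5 N down at 4.36 m → arm 0.26 m, τ = 271.5 × 0.26 = 70.59 N·m counterclockwise.
Net moment of existing loads = 70.59 N·m counterclockwise.
The sandbag weighs 13.3 × 9.8 = 130.3 N and must supply an equal clockwise moment, so its lever arm about the knife-edge support is 70.59 / 130.3 = 0.542 m.
That puts it at 4.62 + 0.542 = 5.16 m from the left end.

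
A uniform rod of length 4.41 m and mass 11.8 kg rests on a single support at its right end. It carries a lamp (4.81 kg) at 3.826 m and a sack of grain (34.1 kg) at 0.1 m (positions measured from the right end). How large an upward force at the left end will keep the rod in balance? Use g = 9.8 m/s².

F ≈ 106 N

Taking torques about the right end:
Beam weight: 11.8 × 9.8 = 115.6 N down at 2.205 m → arm 2.205 m, τ = 115.6 × 2.205 = 254.9 N·m counterclockwise.
Lamp: 4.81 × 9.8 = 47.14 N down at 3.826 m → arm 3.826 m, τ = 47.14 × 3.826 = 180.4 N·m counterclockwise.
Sack of grain: 34.1 × 9.8 = 334.2 N down at 0.1 m → arm 0.1 m, τ = 334.2 × 0.1 = 33.42 N·m counterclockwise.
Net moment of the loads = 468.7 N·m counterclockwise.
The upward force F acts at the left end, arm 4.41 m, giving F × 4.41 clockwise.
For rotational equilibrium, F × 4.41 = 468.7, so F = 468.7 / 4.41 = 106 N.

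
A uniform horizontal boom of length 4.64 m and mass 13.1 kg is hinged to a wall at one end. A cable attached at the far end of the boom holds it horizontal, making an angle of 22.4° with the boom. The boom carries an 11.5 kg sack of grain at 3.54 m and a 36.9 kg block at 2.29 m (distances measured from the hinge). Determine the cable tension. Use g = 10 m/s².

T ≈ 880 N

Take moments about the hinge.
Beam weight: 13.1 × 10 = 131 N down at 2.32 m → arm 2.32 m, τ = 131 × 2.32 = 303.9 N·m clockwise.
Sack of grain: 11.5 × 10 = 115 N down at 3.54 m → arm 3.54 m, τ = 115 × 3.54 = 407.1 N·m clockwise.
Block: 36.9 × 10 = 369 N down at 2.29 m → arm 2.29 m, τ = 369 × 2.29 = 845 N·m clockwise.
Total clockwise load moment = 1556 N·m.
The cable tension T acts at 4.64 m; only its component perpendicular to the boom, T sinθ, produces torque. sin 22.4° = 0.3811.
Balancing moments: T × 4.64 × 0.3811 = 1556, giving T = 1556 / 1.768 = 880 N.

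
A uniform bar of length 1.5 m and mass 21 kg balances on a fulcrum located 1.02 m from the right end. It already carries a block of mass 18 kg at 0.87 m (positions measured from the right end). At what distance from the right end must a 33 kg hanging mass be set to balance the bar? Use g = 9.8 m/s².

Taking torques about the fulcrum (at 1.02 m from the right end):
Beam weight: 21 × 9.8 = 205.8 N down at 0.75 m → arm 0.27 m, τ = 205.8 × 0.27 = 55.57 N·m clockwise.
Block: 18 × 9.8 = 176.4 N down at 0.87 m → arm 0.15 m, τ = 176.4 × 0.15 = 26.46 N·m clockwise.
Net moment of existing loads = 82.03 N·m clockwise.
The hanging mass weighs 33 × 9.8 = 323.4 N and must supply an equal counterclockwise moment, so its lever arm about the fulcrum is 82.03 / 323.4 = 0.254 m.
That puts it at 1.02 + 0.254 = 1.27 m from the right end.

x ≈ 1.27 m from the right end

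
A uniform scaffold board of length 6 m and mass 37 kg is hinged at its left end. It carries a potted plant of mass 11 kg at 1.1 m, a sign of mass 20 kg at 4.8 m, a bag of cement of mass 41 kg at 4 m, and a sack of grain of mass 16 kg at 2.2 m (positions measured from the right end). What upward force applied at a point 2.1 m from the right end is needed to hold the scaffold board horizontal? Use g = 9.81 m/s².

F ≈ 834 N

About the left end:
Beam weight: 37 × 9.81 = 363 N down at 3 m → arm 3 m, τ = 363 × 3 = 1089 N·m clockwise.
Potted plant: 11 × 9.81 = 107.9 N down at 1.1 m → arm 4.9 m, τ = 107.9 × 4.9 = 528.7 N·m clockwise.
Sign: 20 × 9.81 = 196.2 N down at 4.8 m → arm 1.2 m, τ = 196.2 × 1.2 = 235.4 N·m clockwise.
Bag of cement: 41 × 9.81 = 402.2 N down at 4 m → arm 2 m, τ = 402.2 × 2 = 804.4 N·m clockwise.
Sack of grain: 16 × 9.81 = 157 N down at 2.2 m → arm 3.8 m, τ = 157 × 3.8 = 596.6 N·m clockwise.
Net moment of the loads = 3254 N·m clockwise.
The upward force F acts at a point 2.1 m from the right end, arm 3.9 m, giving F × 3.9 counterclockwise.
Setting net torque to zero: F × 3.9 = 3254 → F = 3254 / 3.9 = 834 N.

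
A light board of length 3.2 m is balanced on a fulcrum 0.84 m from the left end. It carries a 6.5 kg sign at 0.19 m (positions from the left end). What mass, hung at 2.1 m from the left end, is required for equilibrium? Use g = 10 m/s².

m ≈ 3.35 kg

About the fulcrum (at 0.84 m from the left end):
Sign: 6.5 × 10 = 65 N down at 0.19 m → arm 0.65 m, τ = 65 × 0.65 = 42.25 N·m counterclockwise.
Net moment of known loads = 42.25 N·m counterclockwise.
An unknown mass m at 2.1 m has arm 1.26 m; its moment is m·g·1.26 clockwise.
Balancing moments: m × 10 × 1.26 = 42.25, giving m = 42.25 / (10 × 1.26) = 3.35 kg.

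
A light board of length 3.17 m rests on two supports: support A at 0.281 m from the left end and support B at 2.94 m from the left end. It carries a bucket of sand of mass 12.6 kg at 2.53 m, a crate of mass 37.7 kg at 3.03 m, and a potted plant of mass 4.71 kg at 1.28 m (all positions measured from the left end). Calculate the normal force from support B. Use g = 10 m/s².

R_B ≈ 514 N

Sum moments about support A (its reaction then has zero moment arm).
Bucket of sand: 12.6 × 10 = 126 N down at 2.53 m → arm 2.249 m, τ = 126 × 2.249 = 283.4 N·m clockwise.
Crate: 37.7 × 10 = 377 N down at 3.03 m → arm 2.749 m, τ = 377 × 2.749 = 1036 N·m clockwise.
Potted plant: 4.71 × 10 = 47.1 N down at 1.28 m → arm 0.999 m, τ = 47.1 × 0.999 = 47.05 N·m clockwise.
Net load moment about support A = 1366 N·m clockwise.
Reaction R at support B is upward at 2.94 m, arm 2.659 m → moment R × 2.659 counterclockwise.
Setting net torque to zero: R × 2.659 = 1366 → R = 514 N.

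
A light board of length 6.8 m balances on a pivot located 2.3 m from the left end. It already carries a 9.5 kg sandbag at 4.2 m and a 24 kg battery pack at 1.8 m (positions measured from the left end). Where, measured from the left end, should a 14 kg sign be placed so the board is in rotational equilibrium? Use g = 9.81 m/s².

x ≈ 1.87 m from the left end

About the pivot (at 2.3 m from the left end):
Sandbag: 9.5 × 9.81 = 93.2 N down at 4.2 m → arm 1.9 m, τ = 93.2 × 1.9 = 177.1 N·m clockwise.
Battery pack: 24 × 9.81 = 235.4 N down at 1.8 m → arm 0.5 m, τ = 235.4 × 0.5 = 117.7 N·m counterclockwise.
Net moment of existing loads = 59.4 N·m clockwise.
The sign weighs 14 × 9.81 = 137.3 N and must supply an equal counterclockwise moment, so its lever arm about the pivot is 59.4 / 137.3 = 0.433 m.
That puts it at 2.3 − 0.433 = 1.87 m from the left end.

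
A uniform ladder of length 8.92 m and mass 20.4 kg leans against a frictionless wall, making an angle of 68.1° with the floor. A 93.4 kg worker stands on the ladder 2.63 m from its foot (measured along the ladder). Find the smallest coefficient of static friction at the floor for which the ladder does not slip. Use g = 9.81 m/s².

Take moments about the foot of the ladder.
Ladder weight 20.4×9.81 = 200.1 N acts at 4.46 m along the ladder; its horizontal arm is 4.46·cos68.1° = 1.664 m → τ = 333 N·m clockwise.
Worker: 93.4×9.81 = 916.3 N at 2.63 m → arm 0.981 m → τ = 898.9 N·m clockwise.
Wall normal N acts horizontally at the top; its moment arm is the height L sinθ = 8.92·sin68.1° = 8.276 m, counterclockwise.
Στ = 0 ⇒ N × 8.276 = 1232 ⇒ N = 148.9 N.
ΣFx = 0 ⇒ f = N_wall = 148.9 N. ΣFy = 0 ⇒ N_floor = 1116 N.
μ_min = f / N_floor = 148.9 / 1116 = 0.133.

μ_min ≈ 0.133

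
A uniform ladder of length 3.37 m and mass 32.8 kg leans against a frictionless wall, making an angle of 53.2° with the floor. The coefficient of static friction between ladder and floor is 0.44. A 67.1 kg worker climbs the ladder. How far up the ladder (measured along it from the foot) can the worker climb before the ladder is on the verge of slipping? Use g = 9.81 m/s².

d ≈ 2.13 m

Take moments about the foot of the ladder.
Ladder weight 32.8×9.81 = 321.8 N acts at 1.685 m along the ladder; its horizontal arm is 1.685·cos53.2° = 1.009 m → τ = 324.7 N·m clockwise.
Worker weight 67.1×9.81 = 658.3 N at distance d → arm d·cos53.2° → τ = 658.3·d·0.599 clockwise.
Wall normal N at the top has arm L sinθ = 2.698 m counterclockwise, so Στ = 0 gives N·2.698 = 324.7 + 394.3·d.
ΣFy = 0 ⇒ N_floor = 980.1 N, so the maximum friction is μ_s·N_floor = 0.44×980.1 = 431.2 N. ΣFx = 0 ⇒ N_wall = f, so at the slipping point N = 431.2 N.
Substituting: 431.2×2.698 = 324.7 + 394.3·d ⇒ d = (1163 − 324.7) / 394.3 = 2.13 m.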